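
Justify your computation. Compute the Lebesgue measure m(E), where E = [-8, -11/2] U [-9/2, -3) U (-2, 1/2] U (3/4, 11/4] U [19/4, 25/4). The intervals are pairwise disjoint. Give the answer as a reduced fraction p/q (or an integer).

For pairwise disjoint intervals, m(union_i I_i) = sum_i m(I_i),
and m is invariant under swapping open/closed endpoints (single points have measure 0).
So m(E) = sum_i (b_i - a_i).
  I_1 has length -11/2 - (-8) = 5/2.
  I_2 has length -3 - (-9/2) = 3/2.
  I_3 has length 1/2 - (-2) = 5/2.
  I_4 has length 11/4 - 3/4 = 2.
  I_5 has length 25/4 - 19/4 = 3/2.
Summing:
  m(E) = 5/2 + 3/2 + 5/2 + 2 + 3/2 = 10.

10


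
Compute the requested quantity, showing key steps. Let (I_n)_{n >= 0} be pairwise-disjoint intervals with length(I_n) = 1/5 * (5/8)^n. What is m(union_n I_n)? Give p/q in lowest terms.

By countable additivity of the Lebesgue measure on pairwise disjoint measurable sets,
  m(union_{n >= 0} I_n) = sum_{n >= 0} m(I_n) = sum_{n >= 0} a * r^n,
  with a = 1/5 and r = 5/8.
Since 0 < r = 5/8 < 1, the geometric series converges:
  sum_{n >= 0} a * r^n = a / (1 - r).
  = 1/5 / (1 - 5/8)
  = 1/5 / (3/8)
  = 8/15.

8/15


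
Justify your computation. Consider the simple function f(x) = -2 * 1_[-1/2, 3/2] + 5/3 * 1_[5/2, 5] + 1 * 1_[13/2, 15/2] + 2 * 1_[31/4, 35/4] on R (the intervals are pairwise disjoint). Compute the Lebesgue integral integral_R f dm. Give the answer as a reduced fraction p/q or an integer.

For a simple function f = sum_i c_i * 1_{A_i} with disjoint A_i,
  integral f dm = sum_i c_i * m(A_i).
Lengths of the A_i:
  m(A_1) = 3/2 - (-1/2) = 2.
  m(A_2) = 5 - 5/2 = 5/2.
  m(A_3) = 15/2 - 13/2 = 1.
  m(A_4) = 35/4 - 31/4 = 1.
Contributions c_i * m(A_i):
  (-2) * (2) = -4.
  (5/3) * (5/2) = 25/6.
  (1) * (1) = 1.
  (2) * (1) = 2.
Total: -4 + 25/6 + 1 + 2 = 19/6.

19/6


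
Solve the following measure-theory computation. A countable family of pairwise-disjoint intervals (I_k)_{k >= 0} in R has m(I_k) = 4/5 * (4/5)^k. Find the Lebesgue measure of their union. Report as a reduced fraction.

By countable additivity of the Lebesgue measure on pairwise disjoint measurable sets,
  m(union_{k >= 0} I_k) = sum_{k >= 0} m(I_k) = sum_{k >= 0} a * r^k,
  with a = 4/5 and r = 4/5.
Since 0 < r = 4/5 < 1, the geometric series converges:
  sum_{k >= 0} a * r^k = a / (1 - r).
  = 4/5 / (1 - 4/5)
  = 4/5 / (1/5)
  = 4.

4


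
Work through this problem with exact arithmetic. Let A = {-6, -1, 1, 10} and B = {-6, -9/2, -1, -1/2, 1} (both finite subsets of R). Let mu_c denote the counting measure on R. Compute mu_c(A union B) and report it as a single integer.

Counting measure on a finite set equals cardinality. By inclusion-exclusion, |A union B| = |A| + |B| - |A cap B|.
|A| = 4, |B| = 5, |A cap B| = 3.
So mu_c(A union B) = 4 + 5 - 3 = 6.

6


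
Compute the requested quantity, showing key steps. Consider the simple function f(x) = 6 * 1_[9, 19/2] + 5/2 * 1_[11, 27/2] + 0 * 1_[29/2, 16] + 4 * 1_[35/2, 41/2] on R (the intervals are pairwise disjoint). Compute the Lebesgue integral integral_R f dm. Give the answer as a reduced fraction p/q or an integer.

For a simple function f = sum_i c_i * 1_{A_i} with disjoint A_i,
  integral f dm = sum_i c_i * m(A_i).
Lengths of the A_i:
  m(A_1) = 19/2 - 9 = 1/2.
  m(A_2) = 27/2 - 11 = 5/2.
  m(A_3) = 16 - 29/2 = 3/2.
  m(A_4) = 41/2 - 35/2 = 3.
Contributions c_i * m(A_i):
  (6) * (1/2) = 3.
  (5/2) * (5/2) = 25/4.
  (0) * (3/2) = 0.
  (4) * (3) = 12.
Total: 3 + 25/4 + 0 + 12 = 85/4.

85/4


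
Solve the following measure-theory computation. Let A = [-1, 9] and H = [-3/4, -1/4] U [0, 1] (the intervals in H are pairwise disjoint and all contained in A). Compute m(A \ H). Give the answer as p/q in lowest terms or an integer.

The ambient interval has length m(A) = 9 - (-1) = 10.
Since the holes are disjoint and sit inside A, by finite additivity
  m(H) = sum_i (b_i - a_i), and m(A \ H) = m(A) - m(H).
Computing the hole measures:
  m(H_1) = -1/4 - (-3/4) = 1/2.
  m(H_2) = 1 - 0 = 1.
Summed: m(H) = 1/2 + 1 = 3/2.
So m(A \ H) = 10 - 3/2 = 17/2.

17/2


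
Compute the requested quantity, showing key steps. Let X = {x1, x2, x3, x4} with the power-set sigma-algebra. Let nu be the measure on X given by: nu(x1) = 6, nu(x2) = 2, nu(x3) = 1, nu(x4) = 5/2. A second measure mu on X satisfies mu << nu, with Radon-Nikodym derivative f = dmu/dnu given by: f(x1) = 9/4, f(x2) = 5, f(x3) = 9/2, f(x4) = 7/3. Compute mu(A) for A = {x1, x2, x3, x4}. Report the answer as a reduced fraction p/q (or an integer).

By the defining property of the Radon-Nikodym derivative, for every measurable set A,
  mu(A) = integral_A f dnu.
Since nu is a discrete measure concentrated on the atoms of X, the integral over A reduces to the sum
  mu(A) = sum_{x in A} f(x) * nu({x}).
Computing each term:
  x1: f(x1) * nu(x1) = 9/4 * 6 = 27/2.
  x2: f(x2) * nu(x2) = 5 * 2 = 10.
  x3: f(x3) * nu(x3) = 9/2 * 1 = 9/2.
  x4: f(x4) * nu(x4) = 7/3 * 5/2 = 35/6.
Summing: mu(A) = 27/2 + 10 + 9/2 + 35/6 = 203/6.

203/6


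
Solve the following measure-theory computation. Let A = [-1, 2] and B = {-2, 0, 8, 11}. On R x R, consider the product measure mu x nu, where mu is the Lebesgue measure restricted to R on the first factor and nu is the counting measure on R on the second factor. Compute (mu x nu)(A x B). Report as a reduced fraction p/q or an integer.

For a measurable rectangle A x B, the product measure satisfies
  (mu x nu)(A x B) = mu(A) * nu(B).
  mu(A) = 3.
  nu(B) = 4.
  (mu x nu)(A x B) = 3 * 4 = 12.

12


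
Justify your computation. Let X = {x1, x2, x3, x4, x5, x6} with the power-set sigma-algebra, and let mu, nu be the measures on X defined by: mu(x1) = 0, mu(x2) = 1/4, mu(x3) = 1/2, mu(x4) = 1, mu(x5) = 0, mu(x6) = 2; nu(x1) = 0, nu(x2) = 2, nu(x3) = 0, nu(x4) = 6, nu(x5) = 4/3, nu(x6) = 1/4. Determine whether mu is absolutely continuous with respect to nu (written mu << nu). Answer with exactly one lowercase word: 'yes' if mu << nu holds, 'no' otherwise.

mu << nu means: every nu-null measurable set is also mu-null; equivalently, for every atom x, if nu({x}) = 0 then mu({x}) = 0.
Checking each atom:
  x1: nu = 0, mu = 0 -> consistent with mu << nu.
  x2: nu = 2 > 0 -> no constraint.
  x3: nu = 0, mu = 1/2 > 0 -> violates mu << nu.
  x4: nu = 6 > 0 -> no constraint.
  x5: nu = 4/3 > 0 -> no constraint.
  x6: nu = 1/4 > 0 -> no constraint.
The atom(s) x3 violate the condition (nu = 0 but mu > 0). Therefore mu is NOT absolutely continuous w.r.t. nu.

no


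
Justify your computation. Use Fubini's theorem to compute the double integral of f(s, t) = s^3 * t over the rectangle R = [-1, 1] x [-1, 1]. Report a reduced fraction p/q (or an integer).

f(s, t) is a tensor product of a function of s and a function of t, and both factors are bounded continuous (hence Lebesgue integrable) on the rectangle, so Fubini's theorem applies:
  integral_R f d(m x m) = (integral_a1^b1 s^3 ds) * (integral_a2^b2 t dt).
Inner integral in s: integral_{-1}^{1} s^3 ds = (1^4 - (-1)^4)/4
  = 0.
Inner integral in t: integral_{-1}^{1} t dt = (1^2 - (-1)^2)/2
  = 0.
Product: (0) * (0) = 0.

0


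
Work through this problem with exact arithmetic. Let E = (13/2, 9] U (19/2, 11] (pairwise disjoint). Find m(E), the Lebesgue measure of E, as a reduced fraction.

For pairwise disjoint intervals, m(union_i I_i) = sum_i m(I_i),
and m is invariant under swapping open/closed endpoints (single points have measure 0).
So m(E) = sum_i (b_i - a_i).
  I_1 has length 9 - 13/2 = 5/2.
  I_2 has length 11 - 19/2 = 3/2.
Summing:
  m(E) = 5/2 + 3/2 = 4.

4


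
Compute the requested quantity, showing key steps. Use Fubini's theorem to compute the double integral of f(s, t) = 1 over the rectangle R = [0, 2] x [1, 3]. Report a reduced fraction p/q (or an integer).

f(s, t) is a tensor product of a function of s and a function of t, and both factors are bounded continuous (hence Lebesgue integrable) on the rectangle, so Fubini's theorem applies:
  integral_R f d(m x m) = (integral_a1^b1 1 ds) * (integral_a2^b2 1 dt).
Inner integral in s: integral_{0}^{2} 1 ds = (2^1 - 0^1)/1
  = 2.
Inner integral in t: integral_{1}^{3} 1 dt = (3^1 - 1^1)/1
  = 2.
Product: (2) * (2) = 4.

4


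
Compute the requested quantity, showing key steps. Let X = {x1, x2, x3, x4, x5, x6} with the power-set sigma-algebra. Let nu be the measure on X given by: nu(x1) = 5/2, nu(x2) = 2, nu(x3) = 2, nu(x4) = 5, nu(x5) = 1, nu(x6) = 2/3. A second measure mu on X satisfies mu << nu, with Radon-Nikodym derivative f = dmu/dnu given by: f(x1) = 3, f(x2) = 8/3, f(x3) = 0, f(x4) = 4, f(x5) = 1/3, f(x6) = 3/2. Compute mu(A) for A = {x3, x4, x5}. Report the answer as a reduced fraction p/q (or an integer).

By the defining property of the Radon-Nikodym derivative, for every measurable set A,
  mu(A) = integral_A f dnu.
Since nu is a discrete measure concentrated on the atoms of X, the integral over A reduces to the sum
  mu(A) = sum_{x in A} f(x) * nu({x}).
Computing each term:
  x3: f(x3) * nu(x3) = 0 * 2 = 0.
  x4: f(x4) * nu(x4) = 4 * 5 = 20.
  x5: f(x5) * nu(x5) = 1/3 * 1 = 1/3.
Summing: mu(A) = 0 + 20 + 1/3 = 61/3.

61/3


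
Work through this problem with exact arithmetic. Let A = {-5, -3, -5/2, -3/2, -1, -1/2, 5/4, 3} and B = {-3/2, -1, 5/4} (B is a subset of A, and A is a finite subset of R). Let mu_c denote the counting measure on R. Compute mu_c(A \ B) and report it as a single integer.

Counting measure assigns mu_c(E) = |E| (number of elements) when E is finite. For B subset A, A \ B is the set of elements of A not in B, so |A \ B| = |A| - |B|.
|A| = 8, |B| = 3, so mu_c(A \ B) = 8 - 3 = 5.

5


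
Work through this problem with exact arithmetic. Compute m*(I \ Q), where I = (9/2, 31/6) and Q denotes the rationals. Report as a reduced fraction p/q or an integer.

The interval I = (9/2, 31/6) has m(I) = 31/6 - 9/2 = 2/3 (endpoints are measure-zero, so open/closed/half-open agree). Write I = (I cap Q) u (I \ Q). The rationals in I are countable, so m*(I cap Q) = 0 (cover each rational by intervals whose total length is arbitrarily small). By countable subadditivity m*(I) <= m*(I cap Q) + m*(I \ Q), hence m*(I \ Q) >= m(I) = 2/3. The reverse inequality m*(I \ Q) <= m*(I) = 2/3 is trivial since (I \ Q) is a subset of I. Therefore m*(I \ Q) = 2/3.

2/3


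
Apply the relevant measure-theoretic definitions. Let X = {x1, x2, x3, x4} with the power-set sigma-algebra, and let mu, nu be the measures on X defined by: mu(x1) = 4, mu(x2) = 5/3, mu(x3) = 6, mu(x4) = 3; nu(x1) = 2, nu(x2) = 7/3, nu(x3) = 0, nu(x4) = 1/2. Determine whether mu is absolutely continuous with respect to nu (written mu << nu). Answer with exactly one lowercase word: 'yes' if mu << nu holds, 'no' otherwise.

mu << nu means: every nu-null measurable set is also mu-null; equivalently, for every atom x, if nu({x}) = 0 then mu({x}) = 0.
Checking each atom:
  x1: nu = 2 > 0 -> no constraint.
  x2: nu = 7/3 > 0 -> no constraint.
  x3: nu = 0, mu = 6 > 0 -> violates mu << nu.
  x4: nu = 1/2 > 0 -> no constraint.
The atom(s) x3 violate the condition (nu = 0 but mu > 0). Therefore mu is NOT absolutely continuous w.r.t. nu.

no


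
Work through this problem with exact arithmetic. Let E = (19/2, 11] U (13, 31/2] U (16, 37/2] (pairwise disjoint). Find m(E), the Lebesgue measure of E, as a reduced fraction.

For pairwise disjoint intervals, m(union_i I_i) = sum_i m(I_i),
and m is invariant under swapping open/closed endpoints (single points have measure 0).
So m(E) = sum_i (b_i - a_i).
  I_1 has length 11 - 19/2 = 3/2.
  I_2 has length 31/2 - 13 = 5/2.
  I_3 has length 37/2 - 16 = 5/2.
Summing:
  m(E) = 3/2 + 5/2 + 5/2 = 13/2.

13/2


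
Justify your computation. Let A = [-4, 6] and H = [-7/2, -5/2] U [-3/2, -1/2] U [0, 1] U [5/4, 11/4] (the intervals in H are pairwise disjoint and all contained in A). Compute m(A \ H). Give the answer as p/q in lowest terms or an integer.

The ambient interval has length m(A) = 6 - (-4) = 10.
Since the holes are disjoint and sit inside A, by finite additivity
  m(H) = sum_i (b_i - a_i), and m(A \ H) = m(A) - m(H).
Computing the hole measures:
  m(H_1) = -5/2 - (-7/2) = 1.
  m(H_2) = -1/2 - (-3/2) = 1.
  m(H_3) = 1 - 0 = 1.
  m(H_4) = 11/4 - 5/4 = 3/2.
Summed: m(H) = 1 + 1 + 1 + 3/2 = 9/2.
So m(A \ H) = 10 - 9/2 = 11/2.

11/2


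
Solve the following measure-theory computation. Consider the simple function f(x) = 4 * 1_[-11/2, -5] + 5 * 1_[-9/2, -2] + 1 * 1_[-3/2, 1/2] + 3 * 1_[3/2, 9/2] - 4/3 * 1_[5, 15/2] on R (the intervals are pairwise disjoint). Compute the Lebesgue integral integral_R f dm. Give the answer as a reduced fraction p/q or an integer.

For a simple function f = sum_i c_i * 1_{A_i} with disjoint A_i,
  integral f dm = sum_i c_i * m(A_i).
Lengths of the A_i:
  m(A_1) = -5 - (-11/2) = 1/2.
  m(A_2) = -2 - (-9/2) = 5/2.
  m(A_3) = 1/2 - (-3/2) = 2.
  m(A_4) = 9/2 - 3/2 = 3.
  m(A_5) = 15/2 - 5 = 5/2.
Contributions c_i * m(A_i):
  (4) * (1/2) = 2.
  (5) * (5/2) = 25/2.
  (1) * (2) = 2.
  (3) * (3) = 9.
  (-4/3) * (5/2) = -10/3.
Total: 2 + 25/2 + 2 + 9 - 10/3 = 133/6.

133/6


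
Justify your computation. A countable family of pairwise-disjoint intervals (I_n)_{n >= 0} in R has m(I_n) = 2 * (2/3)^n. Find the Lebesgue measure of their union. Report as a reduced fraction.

By countable additivity of the Lebesgue measure on pairwise disjoint measurable sets,
  m(union_{n >= 0} I_n) = sum_{n >= 0} m(I_n) = sum_{n >= 0} a * r^n,
  with a = 2 and r = 2/3.
Since 0 < r = 2/3 < 1, the geometric series converges:
  sum_{n >= 0} a * r^n = a / (1 - r).
  = 2 / (1 - 2/3)
  = 2 / (1/3)
  = 6.

6


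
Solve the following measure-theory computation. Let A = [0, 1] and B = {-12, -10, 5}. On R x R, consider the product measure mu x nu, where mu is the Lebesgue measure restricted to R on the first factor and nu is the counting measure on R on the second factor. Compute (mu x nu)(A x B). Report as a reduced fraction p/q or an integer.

For a measurable rectangle A x B, the product measure satisfies
  (mu x nu)(A x B) = mu(A) * nu(B).
  mu(A) = 1.
  nu(B) = 3.
  (mu x nu)(A x B) = 1 * 3 = 3.

3


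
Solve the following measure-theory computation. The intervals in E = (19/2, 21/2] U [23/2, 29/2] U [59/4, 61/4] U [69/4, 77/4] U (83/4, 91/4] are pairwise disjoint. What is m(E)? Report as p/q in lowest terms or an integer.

For pairwise disjoint intervals, m(union_i I_i) = sum_i m(I_i),
and m is invariant under swapping open/closed endpoints (single points have measure 0).
So m(E) = sum_i (b_i - a_i).
  I_1 has length 21/2 - 19/2 = 1.
  I_2 has length 29/2 - 23/2 = 3.
  I_3 has length 61/4 - 59/4 = 1/2.
  I_4 has length 77/4 - 69/4 = 2.
  I_5 has length 91/4 - 83/4 = 2.
Summing:
  m(E) = 1 + 3 + 1/2 + 2 + 2 = 17/2.

17/2


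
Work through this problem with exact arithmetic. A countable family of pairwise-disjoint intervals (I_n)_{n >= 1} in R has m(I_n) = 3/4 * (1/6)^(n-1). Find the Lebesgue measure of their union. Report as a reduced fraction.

By countable additivity of the Lebesgue measure on pairwise disjoint measurable sets,
  m(union_{n >= 1} I_n) = sum_{n >= 1} m(I_n) = sum_{n >= 1} a * r^(n-1),
  with a = 3/4 and r = 1/6.
Since 0 < r = 1/6 < 1, the geometric series converges:
  sum_{n >= 1} a * r^(n-1) = a / (1 - r).
  = 3/4 / (1 - 1/6)
  = 3/4 / (5/6)
  = 9/10.

9/10


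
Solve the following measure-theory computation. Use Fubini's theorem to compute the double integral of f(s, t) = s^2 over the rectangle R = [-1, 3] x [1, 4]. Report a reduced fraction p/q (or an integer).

f(s, t) is a tensor product of a function of s and a function of t, and both factors are bounded continuous (hence Lebesgue integrable) on the rectangle, so Fubini's theorem applies:
  integral_R f d(m x m) = (integral_a1^b1 s^2 ds) * (integral_a2^b2 1 dt).
Inner integral in s: integral_{-1}^{3} s^2 ds = (3^3 - (-1)^3)/3
  = 28/3.
Inner integral in t: integral_{1}^{4} 1 dt = (4^1 - 1^1)/1
  = 3.
Product: (28/3) * (3) = 28.

28


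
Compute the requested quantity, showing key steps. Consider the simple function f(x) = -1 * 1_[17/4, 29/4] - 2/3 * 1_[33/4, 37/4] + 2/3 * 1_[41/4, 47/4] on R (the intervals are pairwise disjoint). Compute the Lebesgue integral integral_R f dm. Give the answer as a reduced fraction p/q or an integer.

For a simple function f = sum_i c_i * 1_{A_i} with disjoint A_i,
  integral f dm = sum_i c_i * m(A_i).
Lengths of the A_i:
  m(A_1) = 29/4 - 17/4 = 3.
  m(A_2) = 37/4 - 33/4 = 1.
  m(A_3) = 47/4 - 41/4 = 3/2.
Contributions c_i * m(A_i):
  (-1) * (3) = -3.
  (-2/3) * (1) = -2/3.
  (2/3) * (3/2) = 1.
Total: -3 - 2/3 + 1 = -8/3.

-8/3


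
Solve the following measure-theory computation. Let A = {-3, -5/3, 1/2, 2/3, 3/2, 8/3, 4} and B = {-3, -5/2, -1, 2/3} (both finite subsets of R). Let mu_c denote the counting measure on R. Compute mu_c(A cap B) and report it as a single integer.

Counting measure on a finite set equals cardinality. mu_c(A cap B) = |A cap B| (elements appearing in both).
Enumerating the elements of A that also lie in B gives 2 element(s).
So mu_c(A cap B) = 2.

2


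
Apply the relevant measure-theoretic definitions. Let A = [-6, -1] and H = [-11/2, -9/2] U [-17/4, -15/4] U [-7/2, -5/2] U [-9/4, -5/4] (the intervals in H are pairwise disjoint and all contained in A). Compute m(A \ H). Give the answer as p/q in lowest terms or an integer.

The ambient interval has length m(A) = -1 - (-6) = 5.
Since the holes are disjoint and sit inside A, by finite additivity
  m(H) = sum_i (b_i - a_i), and m(A \ H) = m(A) - m(H).
Computing the hole measures:
  m(H_1) = -9/2 - (-11/2) = 1.
  m(H_2) = -15/4 - (-17/4) = 1/2.
  m(H_3) = -5/2 - (-7/2) = 1.
  m(H_4) = -5/4 - (-9/4) = 1.
Summed: m(H) = 1 + 1/2 + 1 + 1 = 7/2.
So m(A \ H) = 5 - 7/2 = 3/2.

3/2


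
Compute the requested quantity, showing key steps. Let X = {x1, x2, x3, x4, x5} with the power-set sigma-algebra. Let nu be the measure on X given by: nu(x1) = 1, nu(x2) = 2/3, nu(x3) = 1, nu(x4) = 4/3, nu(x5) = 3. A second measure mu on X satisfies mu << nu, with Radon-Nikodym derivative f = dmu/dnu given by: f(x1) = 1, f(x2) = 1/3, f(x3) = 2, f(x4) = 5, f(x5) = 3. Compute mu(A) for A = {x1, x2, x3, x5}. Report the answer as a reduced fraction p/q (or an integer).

By the defining property of the Radon-Nikodym derivative, for every measurable set A,
  mu(A) = integral_A f dnu.
Since nu is a discrete measure concentrated on the atoms of X, the integral over A reduces to the sum
  mu(A) = sum_{x in A} f(x) * nu({x}).
Computing each term:
  x1: f(x1) * nu(x1) = 1 * 1 = 1.
  x2: f(x2) * nu(x2) = 1/3 * 2/3 = 2/9.
  x3: f(x3) * nu(x3) = 2 * 1 = 2.
  x5: f(x5) * nu(x5) = 3 * 3 = 9.
Summing: mu(A) = 1 + 2/9 + 2 + 9 = 110/9.

110/9


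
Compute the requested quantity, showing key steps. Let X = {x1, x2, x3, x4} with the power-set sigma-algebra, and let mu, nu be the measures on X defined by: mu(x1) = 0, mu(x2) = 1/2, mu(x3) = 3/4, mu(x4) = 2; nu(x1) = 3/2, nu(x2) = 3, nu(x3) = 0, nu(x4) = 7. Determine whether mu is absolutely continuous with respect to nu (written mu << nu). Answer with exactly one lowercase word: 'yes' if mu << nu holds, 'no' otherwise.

mu << nu means: every nu-null measurable set is also mu-null; equivalently, for every atom x, if nu({x}) = 0 then mu({x}) = 0.
Checking each atom:
  x1: nu = 3/2 > 0 -> no constraint.
  x2: nu = 3 > 0 -> no constraint.
  x3: nu = 0, mu = 3/4 > 0 -> violates mu << nu.
  x4: nu = 7 > 0 -> no constraint.
The atom(s) x3 violate the condition (nu = 0 but mu > 0). Therefore mu is NOT absolutely continuous w.r.t. nu.

no


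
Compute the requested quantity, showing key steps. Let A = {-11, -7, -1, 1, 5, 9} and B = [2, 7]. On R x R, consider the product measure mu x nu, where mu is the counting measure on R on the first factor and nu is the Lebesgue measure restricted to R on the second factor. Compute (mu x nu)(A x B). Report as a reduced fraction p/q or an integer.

For a measurable rectangle A x B, the product measure satisfies
  (mu x nu)(A x B) = mu(A) * nu(B).
  mu(A) = 6.
  nu(B) = 5.
  (mu x nu)(A x B) = 6 * 5 = 30.

30


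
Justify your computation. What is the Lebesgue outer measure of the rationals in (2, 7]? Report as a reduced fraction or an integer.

The set Q cap (2, 7] is countable (a subset of the countable set Q). Lebesgue outer measure of any countable set is 0: each singleton {q} has m*({q}) = 0, and by countable subadditivity m*(union_k {q_k}) <= sum_k m*({q_k}) = sum_k 0 = 0. The reverse inequality m*(E) >= 0 is automatic. So m*(Q cap (2, 7]) = 0.

0


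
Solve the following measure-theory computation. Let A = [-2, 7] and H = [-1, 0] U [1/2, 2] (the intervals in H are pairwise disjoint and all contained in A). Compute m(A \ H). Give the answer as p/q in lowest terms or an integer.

The ambient interval has length m(A) = 7 - (-2) = 9.
Since the holes are disjoint and sit inside A, by finite additivity
  m(H) = sum_i (b_i - a_i), and m(A \ H) = m(A) - m(H).
Computing the hole measures:
  m(H_1) = 0 - (-1) = 1.
  m(H_2) = 2 - 1/2 = 3/2.
Summed: m(H) = 1 + 3/2 = 5/2.
So m(A \ H) = 9 - 5/2 = 13/2.

13/2


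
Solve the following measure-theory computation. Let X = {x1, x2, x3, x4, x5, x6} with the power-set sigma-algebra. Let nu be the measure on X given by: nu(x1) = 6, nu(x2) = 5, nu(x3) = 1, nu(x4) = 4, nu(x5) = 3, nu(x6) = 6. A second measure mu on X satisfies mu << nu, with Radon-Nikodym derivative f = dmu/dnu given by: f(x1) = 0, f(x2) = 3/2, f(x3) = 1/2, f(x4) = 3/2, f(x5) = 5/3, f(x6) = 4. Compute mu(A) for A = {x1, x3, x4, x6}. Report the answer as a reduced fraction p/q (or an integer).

By the defining property of the Radon-Nikodym derivative, for every measurable set A,
  mu(A) = integral_A f dnu.
Since nu is a discrete measure concentrated on the atoms of X, the integral over A reduces to the sum
  mu(A) = sum_{x in A} f(x) * nu({x}).
Computing each term:
  x1: f(x1) * nu(x1) = 0 * 6 = 0.
  x3: f(x3) * nu(x3) = 1/2 * 1 = 1/2.
  x4: f(x4) * nu(x4) = 3/2 * 4 = 6.
  x6: f(x6) * nu(x6) = 4 * 6 = 24.
Summing: mu(A) = 0 + 1/2 + 6 + 24 = 61/2.

61/2


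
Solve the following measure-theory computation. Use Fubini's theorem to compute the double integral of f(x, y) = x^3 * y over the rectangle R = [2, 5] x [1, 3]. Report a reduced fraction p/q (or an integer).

f(x, y) is a tensor product of a function of x and a function of y, and both factors are bounded continuous (hence Lebesgue integrable) on the rectangle, so Fubini's theorem applies:
  integral_R f d(m x m) = (integral_a1^b1 x^3 dx) * (integral_a2^b2 y dy).
Inner integral in x: integral_{2}^{5} x^3 dx = (5^4 - 2^4)/4
  = 609/4.
Inner integral in y: integral_{1}^{3} y dy = (3^2 - 1^2)/2
  = 4.
Product: (609/4) * (4) = 609.

609


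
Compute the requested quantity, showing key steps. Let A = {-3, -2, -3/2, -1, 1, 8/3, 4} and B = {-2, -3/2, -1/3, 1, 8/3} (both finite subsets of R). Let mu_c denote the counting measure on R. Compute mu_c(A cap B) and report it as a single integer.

Counting measure on a finite set equals cardinality. mu_c(A cap B) = |A cap B| (elements appearing in both).
Enumerating the elements of A that also lie in B gives 4 element(s).
So mu_c(A cap B) = 4.

4


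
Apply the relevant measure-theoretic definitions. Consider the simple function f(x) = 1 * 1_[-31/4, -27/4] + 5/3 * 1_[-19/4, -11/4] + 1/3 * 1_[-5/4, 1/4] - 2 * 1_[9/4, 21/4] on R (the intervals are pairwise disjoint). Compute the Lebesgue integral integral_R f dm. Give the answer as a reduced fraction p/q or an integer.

For a simple function f = sum_i c_i * 1_{A_i} with disjoint A_i,
  integral f dm = sum_i c_i * m(A_i).
Lengths of the A_i:
  m(A_1) = -27/4 - (-31/4) = 1.
  m(A_2) = -11/4 - (-19/4) = 2.
  m(A_3) = 1/4 - (-5/4) = 3/2.
  m(A_4) = 21/4 - 9/4 = 3.
Contributions c_i * m(A_i):
  (1) * (1) = 1.
  (5/3) * (2) = 10/3.
  (1/3) * (3/2) = 1/2.
  (-2) * (3) = -6.
Total: 1 + 10/3 + 1/2 - 6 = -7/6.

-7/6


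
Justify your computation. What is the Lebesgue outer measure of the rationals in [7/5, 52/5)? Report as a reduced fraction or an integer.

Q cap [7/5, 52/5) is countable; list its elements as q_1, q_2, ... . Fix eps > 0 and cover the k-th point by an interval of length eps * 2^(-k). The cover has total length eps * sum_{k>=1} 2^(-k) = eps, so by definition of outer measure m*(Q cap [7/5, 52/5)) <= eps. Since eps was arbitrary and m* >= 0, the outer measure is 0.

0


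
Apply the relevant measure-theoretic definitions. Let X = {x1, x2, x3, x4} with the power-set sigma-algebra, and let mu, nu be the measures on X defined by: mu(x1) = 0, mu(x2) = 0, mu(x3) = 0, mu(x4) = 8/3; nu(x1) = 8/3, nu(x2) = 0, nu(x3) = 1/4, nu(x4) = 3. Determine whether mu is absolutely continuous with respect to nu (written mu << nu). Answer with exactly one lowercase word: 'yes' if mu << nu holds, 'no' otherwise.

mu << nu means: every nu-null measurable set is also mu-null; equivalently, for every atom x, if nu({x}) = 0 then mu({x}) = 0.
Checking each atom:
  x1: nu = 8/3 > 0 -> no constraint.
  x2: nu = 0, mu = 0 -> consistent with mu << nu.
  x3: nu = 1/4 > 0 -> no constraint.
  x4: nu = 3 > 0 -> no constraint.
No atom violates the condition. Therefore mu << nu.

yes


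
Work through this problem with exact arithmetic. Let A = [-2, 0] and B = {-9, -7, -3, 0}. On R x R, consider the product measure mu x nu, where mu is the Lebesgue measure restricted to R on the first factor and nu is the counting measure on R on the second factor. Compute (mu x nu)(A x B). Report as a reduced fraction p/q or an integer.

For a measurable rectangle A x B, the product measure satisfies
  (mu x nu)(A x B) = mu(A) * nu(B).
  mu(A) = 2.
  nu(B) = 4.
  (mu x nu)(A x B) = 2 * 4 = 8.

8


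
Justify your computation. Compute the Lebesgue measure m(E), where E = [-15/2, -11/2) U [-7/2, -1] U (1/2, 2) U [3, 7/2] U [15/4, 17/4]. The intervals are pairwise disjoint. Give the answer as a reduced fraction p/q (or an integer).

For pairwise disjoint intervals, m(union_i I_i) = sum_i m(I_i),
and m is invariant under swapping open/closed endpoints (single points have measure 0).
So m(E) = sum_i (b_i - a_i).
  I_1 has length -11/2 - (-15/2) = 2.
  I_2 has length -1 - (-7/2) = 5/2.
  I_3 has length 2 - 1/2 = 3/2.
  I_4 has length 7/2 - 3 = 1/2.
  I_5 has length 17/4 - 15/4 = 1/2.
Summing:
  m(E) = 2 + 5/2 + 3/2 + 1/2 + 1/2 = 7.

7


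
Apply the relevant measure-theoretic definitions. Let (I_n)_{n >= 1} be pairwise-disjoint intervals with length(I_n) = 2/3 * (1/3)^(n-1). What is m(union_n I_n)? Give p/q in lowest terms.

By countable additivity of the Lebesgue measure on pairwise disjoint measurable sets,
  m(union_{n >= 1} I_n) = sum_{n >= 1} m(I_n) = sum_{n >= 1} a * r^(n-1),
  with a = 2/3 and r = 1/3.
Since 0 < r = 1/3 < 1, the geometric series converges:
  sum_{n >= 1} a * r^(n-1) = a / (1 - r).
  = 2/3 / (1 - 1/3)
  = 2/3 / (2/3)
  = 1.

1


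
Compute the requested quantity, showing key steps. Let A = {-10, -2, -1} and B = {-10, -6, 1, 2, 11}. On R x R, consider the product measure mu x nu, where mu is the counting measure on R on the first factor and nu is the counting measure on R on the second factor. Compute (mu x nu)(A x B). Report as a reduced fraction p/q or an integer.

For a measurable rectangle A x B, the product measure satisfies
  (mu x nu)(A x B) = mu(A) * nu(B).
  mu(A) = 3.
  nu(B) = 5.
  (mu x nu)(A x B) = 3 * 5 = 15.

15


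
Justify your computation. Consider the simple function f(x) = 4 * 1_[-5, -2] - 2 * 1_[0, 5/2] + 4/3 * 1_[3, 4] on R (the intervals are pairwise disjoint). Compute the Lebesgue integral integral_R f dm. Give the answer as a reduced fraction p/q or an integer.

For a simple function f = sum_i c_i * 1_{A_i} with disjoint A_i,
  integral f dm = sum_i c_i * m(A_i).
Lengths of the A_i:
  m(A_1) = -2 - (-5) = 3.
  m(A_2) = 5/2 - 0 = 5/2.
  m(A_3) = 4 - 3 = 1.
Contributions c_i * m(A_i):
  (4) * (3) = 12.
  (-2) * (5/2) = -5.
  (4/3) * (1) = 4/3.
Total: 12 - 5 + 4/3 = 25/3.

25/3


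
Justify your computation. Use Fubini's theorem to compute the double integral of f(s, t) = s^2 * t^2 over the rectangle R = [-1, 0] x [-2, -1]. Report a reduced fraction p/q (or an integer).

f(s, t) is a tensor product of a function of s and a function of t, and both factors are bounded continuous (hence Lebesgue integrable) on the rectangle, so Fubini's theorem applies:
  integral_R f d(m x m) = (integral_a1^b1 s^2 ds) * (integral_a2^b2 t^2 dt).
Inner integral in s: integral_{-1}^{0} s^2 ds = (0^3 - (-1)^3)/3
  = 1/3.
Inner integral in t: integral_{-2}^{-1} t^2 dt = ((-1)^3 - (-2)^3)/3
  = 7/3.
Product: (1/3) * (7/3) = 7/9.

7/9


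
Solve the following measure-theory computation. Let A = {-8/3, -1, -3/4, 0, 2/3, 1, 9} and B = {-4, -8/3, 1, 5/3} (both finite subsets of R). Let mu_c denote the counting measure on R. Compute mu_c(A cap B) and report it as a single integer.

Counting measure on a finite set equals cardinality. mu_c(A cap B) = |A cap B| (elements appearing in both).
Enumerating the elements of A that also lie in B gives 2 element(s).
So mu_c(A cap B) = 2.

2


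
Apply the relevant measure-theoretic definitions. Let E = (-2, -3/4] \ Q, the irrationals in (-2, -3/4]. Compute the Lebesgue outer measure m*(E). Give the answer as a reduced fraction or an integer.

The interval I = (-2, -3/4] has m(I) = -3/4 - (-2) = 5/4 (endpoints are measure-zero, so open/closed/half-open agree). Write I = (I cap Q) u (I \ Q). The rationals in I are countable, so m*(I cap Q) = 0 (cover each rational by intervals whose total length is arbitrarily small). By countable subadditivity m*(I) <= m*(I cap Q) + m*(I \ Q), hence m*(I \ Q) >= m(I) = 5/4. The reverse inequality m*(I \ Q) <= m*(I) = 5/4 is trivial since (I \ Q) is a subset of I. Therefore m*(I \ Q) = 5/4.

5/4


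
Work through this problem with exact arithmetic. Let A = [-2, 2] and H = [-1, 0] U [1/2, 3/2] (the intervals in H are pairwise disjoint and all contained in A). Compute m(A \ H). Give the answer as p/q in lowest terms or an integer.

The ambient interval has length m(A) = 2 - (-2) = 4.
Since the holes are disjoint and sit inside A, by finite additivity
  m(H) = sum_i (b_i - a_i), and m(A \ H) = m(A) - m(H).
Computing the hole measures:
  m(H_1) = 0 - (-1) = 1.
  m(H_2) = 3/2 - 1/2 = 1.
Summed: m(H) = 1 + 1 = 2.
So m(A \ H) = 4 - 2 = 2.

2


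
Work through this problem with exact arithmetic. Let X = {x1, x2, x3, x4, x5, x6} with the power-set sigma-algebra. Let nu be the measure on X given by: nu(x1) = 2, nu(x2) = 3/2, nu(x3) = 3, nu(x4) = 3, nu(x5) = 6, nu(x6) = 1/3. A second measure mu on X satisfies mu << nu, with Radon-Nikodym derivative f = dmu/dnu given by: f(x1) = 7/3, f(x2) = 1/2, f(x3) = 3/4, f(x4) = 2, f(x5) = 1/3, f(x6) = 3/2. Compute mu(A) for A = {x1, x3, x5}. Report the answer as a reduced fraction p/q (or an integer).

By the defining property of the Radon-Nikodym derivative, for every measurable set A,
  mu(A) = integral_A f dnu.
Since nu is a discrete measure concentrated on the atoms of X, the integral over A reduces to the sum
  mu(A) = sum_{x in A} f(x) * nu({x}).
Computing each term:
  x1: f(x1) * nu(x1) = 7/3 * 2 = 14/3.
  x3: f(x3) * nu(x3) = 3/4 * 3 = 9/4.
  x5: f(x5) * nu(x5) = 1/3 * 6 = 2.
Summing: mu(A) = 14/3 + 9/4 + 2 = 107/12.

107/12


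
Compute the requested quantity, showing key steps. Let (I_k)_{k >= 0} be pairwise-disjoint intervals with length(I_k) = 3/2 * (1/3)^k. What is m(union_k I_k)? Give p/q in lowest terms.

By countable additivity of the Lebesgue measure on pairwise disjoint measurable sets,
  m(union_{k >= 0} I_k) = sum_{k >= 0} m(I_k) = sum_{k >= 0} a * r^k,
  with a = 3/2 and r = 1/3.
Since 0 < r = 1/3 < 1, the geometric series converges:
  sum_{k >= 0} a * r^k = a / (1 - r).
  = 3/2 / (1 - 1/3)
  = 3/2 / (2/3)
  = 9/4.

9/4


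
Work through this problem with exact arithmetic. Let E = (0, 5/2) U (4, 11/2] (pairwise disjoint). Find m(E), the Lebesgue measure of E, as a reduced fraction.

For pairwise disjoint intervals, m(union_i I_i) = sum_i m(I_i),
and m is invariant under swapping open/closed endpoints (single points have measure 0).
So m(E) = sum_i (b_i - a_i).
  I_1 has length 5/2 - 0 = 5/2.
  I_2 has length 11/2 - 4 = 3/2.
Summing:
  m(E) = 5/2 + 3/2 = 4.

4


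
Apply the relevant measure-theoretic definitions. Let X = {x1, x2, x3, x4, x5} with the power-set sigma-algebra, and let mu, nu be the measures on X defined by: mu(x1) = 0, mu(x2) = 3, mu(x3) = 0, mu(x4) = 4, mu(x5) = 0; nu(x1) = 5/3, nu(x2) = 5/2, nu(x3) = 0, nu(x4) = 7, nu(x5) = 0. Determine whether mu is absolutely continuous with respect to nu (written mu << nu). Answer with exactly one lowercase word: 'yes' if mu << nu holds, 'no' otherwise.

mu << nu means: every nu-null measurable set is also mu-null; equivalently, for every atom x, if nu({x}) = 0 then mu({x}) = 0.
Checking each atom:
  x1: nu = 5/3 > 0 -> no constraint.
  x2: nu = 5/2 > 0 -> no constraint.
  x3: nu = 0, mu = 0 -> consistent with mu << nu.
  x4: nu = 7 > 0 -> no constraint.
  x5: nu = 0, mu = 0 -> consistent with mu << nu.
No atom violates the condition. Therefore mu << nu.

yes


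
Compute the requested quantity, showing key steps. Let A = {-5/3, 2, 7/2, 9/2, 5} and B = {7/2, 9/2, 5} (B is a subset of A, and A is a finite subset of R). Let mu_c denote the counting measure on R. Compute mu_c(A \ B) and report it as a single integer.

Counting measure assigns mu_c(E) = |E| (number of elements) when E is finite. For B subset A, A \ B is the set of elements of A not in B, so |A \ B| = |A| - |B|.
|A| = 5, |B| = 3, so mu_c(A \ B) = 5 - 3 = 2.

2


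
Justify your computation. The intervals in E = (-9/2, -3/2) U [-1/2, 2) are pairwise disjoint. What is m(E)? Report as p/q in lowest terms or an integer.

For pairwise disjoint intervals, m(union_i I_i) = sum_i m(I_i),
and m is invariant under swapping open/closed endpoints (single points have measure 0).
So m(E) = sum_i (b_i - a_i).
  I_1 has length -3/2 - (-9/2) = 3.
  I_2 has length 2 - (-1/2) = 5/2.
Summing:
  m(E) = 3 + 5/2 = 11/2.

11/2


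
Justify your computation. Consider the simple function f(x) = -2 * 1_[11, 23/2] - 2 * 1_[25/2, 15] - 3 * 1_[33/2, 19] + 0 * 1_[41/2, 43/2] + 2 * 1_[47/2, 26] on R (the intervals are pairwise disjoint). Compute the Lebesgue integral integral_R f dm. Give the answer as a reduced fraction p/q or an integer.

For a simple function f = sum_i c_i * 1_{A_i} with disjoint A_i,
  integral f dm = sum_i c_i * m(A_i).
Lengths of the A_i:
  m(A_1) = 23/2 - 11 = 1/2.
  m(A_2) = 15 - 25/2 = 5/2.
  m(A_3) = 19 - 33/2 = 5/2.
  m(A_4) = 43/2 - 41/2 = 1.
  m(A_5) = 26 - 47/2 = 5/2.
Contributions c_i * m(A_i):
  (-2) * (1/2) = -1.
  (-2) * (5/2) = -5.
  (-3) * (5/2) = -15/2.
  (0) * (1) = 0.
  (2) * (5/2) = 5.
Total: -1 - 5 - 15/2 + 0 + 5 = -17/2.

-17/2


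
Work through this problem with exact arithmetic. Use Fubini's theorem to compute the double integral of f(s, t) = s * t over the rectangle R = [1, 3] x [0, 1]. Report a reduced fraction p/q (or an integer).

f(s, t) is a tensor product of a function of s and a function of t, and both factors are bounded continuous (hence Lebesgue integrable) on the rectangle, so Fubini's theorem applies:
  integral_R f d(m x m) = (integral_a1^b1 s ds) * (integral_a2^b2 t dt).
Inner integral in s: integral_{1}^{3} s ds = (3^2 - 1^2)/2
  = 4.
Inner integral in t: integral_{0}^{1} t dt = (1^2 - 0^2)/2
  = 1/2.
Product: (4) * (1/2) = 2.

2


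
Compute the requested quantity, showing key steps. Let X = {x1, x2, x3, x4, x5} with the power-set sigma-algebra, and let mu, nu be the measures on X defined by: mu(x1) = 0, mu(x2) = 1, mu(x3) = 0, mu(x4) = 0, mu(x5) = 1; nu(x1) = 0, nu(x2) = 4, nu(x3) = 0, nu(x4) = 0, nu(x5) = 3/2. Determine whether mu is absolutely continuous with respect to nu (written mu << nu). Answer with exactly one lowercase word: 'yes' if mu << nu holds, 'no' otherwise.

mu << nu means: every nu-null measurable set is also mu-null; equivalently, for every atom x, if nu({x}) = 0 then mu({x}) = 0.
Checking each atom:
  x1: nu = 0, mu = 0 -> consistent with mu << nu.
  x2: nu = 4 > 0 -> no constraint.
  x3: nu = 0, mu = 0 -> consistent with mu << nu.
  x4: nu = 0, mu = 0 -> consistent with mu << nu.
  x5: nu = 3/2 > 0 -> no constraint.
No atom violates the condition. Therefore mu << nu.

yes


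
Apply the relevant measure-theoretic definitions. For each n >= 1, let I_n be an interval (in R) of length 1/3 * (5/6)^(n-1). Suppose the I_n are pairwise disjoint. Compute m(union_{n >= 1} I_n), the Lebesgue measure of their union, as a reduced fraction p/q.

By countable additivity of the Lebesgue measure on pairwise disjoint measurable sets,
  m(union_{n >= 1} I_n) = sum_{n >= 1} m(I_n) = sum_{n >= 1} a * r^(n-1),
  with a = 1/3 and r = 5/6.
Since 0 < r = 5/6 < 1, the geometric series converges:
  sum_{n >= 1} a * r^(n-1) = a / (1 - r).
  = 1/3 / (1 - 5/6)
  = 1/3 / (1/6)
  = 2.

2


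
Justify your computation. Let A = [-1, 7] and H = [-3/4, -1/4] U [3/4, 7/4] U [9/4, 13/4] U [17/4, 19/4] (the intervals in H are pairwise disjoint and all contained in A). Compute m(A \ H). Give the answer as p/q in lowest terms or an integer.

The ambient interval has length m(A) = 7 - (-1) = 8.
Since the holes are disjoint and sit inside A, by finite additivity
  m(H) = sum_i (b_i - a_i), and m(A \ H) = m(A) - m(H).
Computing the hole measures:
  m(H_1) = -1/4 - (-3/4) = 1/2.
  m(H_2) = 7/4 - 3/4 = 1.
  m(H_3) = 13/4 - 9/4 = 1.
  m(H_4) = 19/4 - 17/4 = 1/2.
Summed: m(H) = 1/2 + 1 + 1 + 1/2 = 3.
So m(A \ H) = 8 - 3 = 5.

5


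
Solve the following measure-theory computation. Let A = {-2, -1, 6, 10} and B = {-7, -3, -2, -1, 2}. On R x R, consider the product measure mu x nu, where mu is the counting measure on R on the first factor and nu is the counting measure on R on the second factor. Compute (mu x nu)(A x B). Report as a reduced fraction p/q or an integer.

For a measurable rectangle A x B, the product measure satisfies
  (mu x nu)(A x B) = mu(A) * nu(B).
  mu(A) = 4.
  nu(B) = 5.
  (mu x nu)(A x B) = 4 * 5 = 20.

20


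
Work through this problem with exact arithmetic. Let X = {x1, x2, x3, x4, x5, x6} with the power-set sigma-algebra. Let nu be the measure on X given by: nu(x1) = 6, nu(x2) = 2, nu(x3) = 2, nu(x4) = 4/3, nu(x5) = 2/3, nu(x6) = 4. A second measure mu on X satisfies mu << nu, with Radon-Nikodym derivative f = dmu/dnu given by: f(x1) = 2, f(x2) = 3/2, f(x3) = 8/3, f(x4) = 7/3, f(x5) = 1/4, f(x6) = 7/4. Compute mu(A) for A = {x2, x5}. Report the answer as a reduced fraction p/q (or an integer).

By the defining property of the Radon-Nikodym derivative, for every measurable set A,
  mu(A) = integral_A f dnu.
Since nu is a discrete measure concentrated on the atoms of X, the integral over A reduces to the sum
  mu(A) = sum_{x in A} f(x) * nu({x}).
Computing each term:
  x2: f(x2) * nu(x2) = 3/2 * 2 = 3.
  x5: f(x5) * nu(x5) = 1/4 * 2/3 = 1/6.
Summing: mu(A) = 3 + 1/6 = 19/6.

19/6


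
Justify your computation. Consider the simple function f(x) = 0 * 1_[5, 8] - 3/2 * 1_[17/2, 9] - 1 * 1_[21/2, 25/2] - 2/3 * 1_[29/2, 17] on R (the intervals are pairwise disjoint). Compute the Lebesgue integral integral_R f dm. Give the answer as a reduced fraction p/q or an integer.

For a simple function f = sum_i c_i * 1_{A_i} with disjoint A_i,
  integral f dm = sum_i c_i * m(A_i).
Lengths of the A_i:
  m(A_1) = 8 - 5 = 3.
  m(A_2) = 9 - 17/2 = 1/2.
  m(A_3) = 25/2 - 21/2 = 2.
  m(A_4) = 17 - 29/2 = 5/2.
Contributions c_i * m(A_i):
  (0) * (3) = 0.
  (-3/2) * (1/2) = -3/4.
  (-1) * (2) = -2.
  (-2/3) * (5/2) = -5/3.
Total: 0 - 3/4 - 2 - 5/3 = -53/12.

-53/12


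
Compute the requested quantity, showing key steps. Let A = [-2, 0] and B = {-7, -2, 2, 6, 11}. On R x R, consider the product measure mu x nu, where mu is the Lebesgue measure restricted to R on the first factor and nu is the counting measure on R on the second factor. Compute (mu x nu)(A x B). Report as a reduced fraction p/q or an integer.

For a measurable rectangle A x B, the product measure satisfies
  (mu x nu)(A x B) = mu(A) * nu(B).
  mu(A) = 2.
  nu(B) = 5.
  (mu x nu)(A x B) = 2 * 5 = 10.

10


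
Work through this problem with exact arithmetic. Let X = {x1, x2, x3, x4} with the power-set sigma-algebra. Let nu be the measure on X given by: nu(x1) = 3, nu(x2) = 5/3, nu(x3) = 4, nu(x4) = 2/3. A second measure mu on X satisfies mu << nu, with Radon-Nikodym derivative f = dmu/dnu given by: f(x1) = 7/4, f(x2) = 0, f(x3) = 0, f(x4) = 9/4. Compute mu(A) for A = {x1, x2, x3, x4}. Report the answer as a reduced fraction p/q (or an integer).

By the defining property of the Radon-Nikodym derivative, for every measurable set A,
  mu(A) = integral_A f dnu.
Since nu is a discrete measure concentrated on the atoms of X, the integral over A reduces to the sum
  mu(A) = sum_{x in A} f(x) * nu({x}).
Computing each term:
  x1: f(x1) * nu(x1) = 7/4 * 3 = 21/4.
  x2: f(x2) * nu(x2) = 0 * 5/3 = 0.
  x3: f(x3) * nu(x3) = 0 * 4 = 0.
  x4: f(x4) * nu(x4) = 9/4 * 2/3 = 3/2.
Summing: mu(A) = 21/4 + 0 + 0 + 3/2 = 27/4.

27/4
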